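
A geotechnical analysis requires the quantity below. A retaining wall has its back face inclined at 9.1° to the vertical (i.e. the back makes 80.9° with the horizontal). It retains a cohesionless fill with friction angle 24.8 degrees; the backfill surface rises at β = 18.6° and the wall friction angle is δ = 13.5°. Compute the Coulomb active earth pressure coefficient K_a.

0.637

K_a = sin²(α+φ) / [sin²α · sin(α−δ) · (1 + √{sin(φ+δ)sin(φ−β) / (sin(α−δ)sin(α+β))})²].
With α = 80.9°, φ = 24.8°, δ = 13.5°, β = 18.6°: K_a = 0.6372.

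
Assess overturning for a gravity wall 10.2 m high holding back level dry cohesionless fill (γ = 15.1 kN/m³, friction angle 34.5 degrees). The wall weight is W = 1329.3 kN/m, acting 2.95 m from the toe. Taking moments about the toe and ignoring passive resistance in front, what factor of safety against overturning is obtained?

5.30

K_a = tan²(45° − 34.5°/2) = 0.2768.
P_a = ½K_aγH² = 0.5×0.2768×15.1×10.2² = 217.4 kN/m, acting at H/3 = 3.400 m above the base.
Overturning moment M_o = P_a × H/3 = 217.4 × 3.400 = 739.3.
Resisting moment M_r = W × 2.95 = 1329.3 × 2.95 = 3921.
FS_overturning = M_r/M_o = 3921/739.3 = 5.304.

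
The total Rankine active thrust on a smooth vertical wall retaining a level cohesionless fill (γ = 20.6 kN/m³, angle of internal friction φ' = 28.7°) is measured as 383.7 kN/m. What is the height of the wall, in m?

10.3 m

K_a = 0.3511. P_a = ½ K_a γ H² ⇒ H = √(2P_a/(K_a γ)).
H = √(2×383.7/(0.3511×20.6)) = 10.30 m.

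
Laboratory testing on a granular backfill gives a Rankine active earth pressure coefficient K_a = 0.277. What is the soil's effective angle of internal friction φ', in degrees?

K_a = tan²(45° − φ/2) ⇒ 45° − φ/2 = arctan(√0.277) = 27.76°.
φ = 2(45° − 27.76°) = 34.48°.

34.5°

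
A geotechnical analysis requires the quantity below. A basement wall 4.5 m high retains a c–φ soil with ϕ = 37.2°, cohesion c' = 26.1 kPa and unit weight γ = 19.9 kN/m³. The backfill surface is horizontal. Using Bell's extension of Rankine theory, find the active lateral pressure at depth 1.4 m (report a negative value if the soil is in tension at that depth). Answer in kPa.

-19.0 kPa

K_a = (1 − sin φ)/(1 + sin φ) = 0.2464.
σ_a = K_a γ z − 2c√K_a = 0.2464×19.9×1.4 − 2×26.1×0.4964 = -19.05 kPa.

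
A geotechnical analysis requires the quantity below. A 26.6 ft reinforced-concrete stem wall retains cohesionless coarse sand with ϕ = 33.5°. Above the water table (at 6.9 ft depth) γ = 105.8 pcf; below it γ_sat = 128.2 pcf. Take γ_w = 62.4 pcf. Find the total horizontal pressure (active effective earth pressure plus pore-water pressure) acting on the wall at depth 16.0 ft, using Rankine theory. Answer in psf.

951 psf

K_a = (1 − sin φ)/(1 + sin φ) = 0.2887.
γ' = 128.2 − 62.4 = 65.80 pcf.
Effective vertical stress at 16.0 ft: σ'_v = 105.8×6.9 + 65.80×9.10 = 1329 psf.
σ'_h = K_a σ'_v = 0.2887 × 1329 = 383.6 psf; u = γ_w × 9.10 = 567.8 psf.
Total σ_h = 383.6 + 567.8 = 951.5 psf.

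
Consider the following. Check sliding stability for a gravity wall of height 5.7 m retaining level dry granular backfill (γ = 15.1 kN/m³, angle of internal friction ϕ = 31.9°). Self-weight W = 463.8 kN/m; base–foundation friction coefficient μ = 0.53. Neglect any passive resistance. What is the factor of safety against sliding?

K_a = tan²(45° − 31.9°/2) = 0.3085.
P_a = ½K_aγH² = 0.5×0.3085×15.1×5.7² = 75.68 kN/m, acting at H/3 = 1.900 m above the base.
FS_sliding = μW / P_a = 0.53×463.8 / 75.68 = 3.248.

3.25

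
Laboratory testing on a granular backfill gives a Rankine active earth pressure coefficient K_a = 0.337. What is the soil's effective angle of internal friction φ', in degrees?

K_a = tan²(45° − φ/2) ⇒ 45° − φ/2 = arctan(√0.337) = 30.14°.
φ = 2(45° − 30.14°) = 29.73°.

29.7°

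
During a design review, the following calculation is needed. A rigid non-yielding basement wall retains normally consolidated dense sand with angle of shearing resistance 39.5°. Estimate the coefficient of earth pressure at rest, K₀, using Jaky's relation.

0.364

K₀ = 1 − sin φ' = 1 − sin 39.5° = 0.3639.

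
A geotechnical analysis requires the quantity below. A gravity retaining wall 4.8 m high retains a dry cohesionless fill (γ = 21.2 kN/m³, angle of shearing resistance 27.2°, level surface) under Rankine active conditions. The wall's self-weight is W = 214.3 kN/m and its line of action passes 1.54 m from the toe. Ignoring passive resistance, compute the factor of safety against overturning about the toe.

K_a = tan²(45° − 27.2°/2) = 0.3726.
P_a = ½K_aγH² = 0.5×0.3726×21.2×4.8² = 91.00 kN/m, acting at H/3 = 1.600 m above the base.
Overturning moment M_o = P_a × H/3 = 91.00 × 1.600 = 145.6.
Resisting moment M_r = W × 1.54 = 214.3 × 1.54 = 330.0.
FS_overturning = M_r/M_o = 330.0/145.6 = 2.267.

2.27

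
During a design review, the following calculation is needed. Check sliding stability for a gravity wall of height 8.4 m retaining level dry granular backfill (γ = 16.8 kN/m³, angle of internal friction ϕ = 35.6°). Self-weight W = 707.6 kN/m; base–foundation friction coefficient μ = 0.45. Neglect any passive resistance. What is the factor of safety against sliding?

2.03

K_a = tan²(45° − 35.6°/2) = 0.2641.
P_a = ½K_aγH² = 0.5×0.2641×16.8×8.4² = 156.5 kN/m, acting at H/3 = 2.800 m above the base.
FS_sliding = μW / P_a = 0.45×707.6 / 156.5 = 2.034.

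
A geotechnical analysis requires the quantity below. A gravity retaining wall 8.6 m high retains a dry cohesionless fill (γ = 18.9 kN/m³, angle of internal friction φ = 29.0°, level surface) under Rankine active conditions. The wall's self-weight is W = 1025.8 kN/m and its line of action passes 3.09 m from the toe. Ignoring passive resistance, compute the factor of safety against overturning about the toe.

4.56

K_a = tan²(45° − 29.0°/2) = 0.3470.
P_a = ½K_aγH² = 0.5×0.3470×18.9×8.6² = 242.5 kN/m, acting at H/3 = 2.867 m above the base.
Overturning moment M_o = P_a × H/3 = 242.5 × 2.867 = 695.2.
Resisting moment M_r = W × 3.09 = 1025.8 × 3.09 = 3170.
FS_overturning = M_r/M_o = 3170/695.2 = 4.560.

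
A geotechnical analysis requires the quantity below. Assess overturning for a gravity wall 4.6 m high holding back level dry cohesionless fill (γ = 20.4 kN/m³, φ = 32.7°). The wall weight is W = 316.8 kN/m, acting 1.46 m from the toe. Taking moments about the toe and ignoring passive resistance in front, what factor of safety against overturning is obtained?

4.68

K_a = tan²(45° − 32.7°/2) = 0.2985.
P_a = ½K_aγH² = 0.5×0.2985×20.4×4.6² = 64.43 kN/m, acting at H/3 = 1.533 m above the base.
Overturning moment M_o = P_a × H/3 = 64.43 × 1.533 = 98.79.
Resisting moment M_r = W × 1.46 = 316.8 × 1.46 = 462.5.
FS_overturning = M_r/M_o = 462.5/98.79 = 4.682.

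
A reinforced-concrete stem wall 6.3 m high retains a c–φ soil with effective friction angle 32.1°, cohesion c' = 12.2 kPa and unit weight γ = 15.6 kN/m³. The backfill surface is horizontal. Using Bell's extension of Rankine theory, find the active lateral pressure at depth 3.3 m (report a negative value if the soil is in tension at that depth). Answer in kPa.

K_a = (1 − sin φ)/(1 + sin φ) = 0.3060.
σ_a = K_a γ z − 2c√K_a = 0.3060×15.6×3.3 − 2×12.2×0.5532 = 2.255 kPa.

2.26 kPa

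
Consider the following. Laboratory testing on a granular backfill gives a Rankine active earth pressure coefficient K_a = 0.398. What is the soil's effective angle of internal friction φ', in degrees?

K_a = tan²(45° − φ/2) ⇒ 45° − φ/2 = arctan(√0.398) = 32.25°.
φ = 2(45° − 32.25°) = 25.51°.

25.5°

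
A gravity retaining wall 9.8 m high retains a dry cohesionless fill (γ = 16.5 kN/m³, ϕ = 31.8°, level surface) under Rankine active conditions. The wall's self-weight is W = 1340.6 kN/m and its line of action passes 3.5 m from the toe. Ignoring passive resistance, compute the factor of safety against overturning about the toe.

K_a = tan²(45° − 31.8°/2) = 0.3098.
P_a = ½K_aγH² = 0.5×0.3098×16.5×9.8² = 245.5 kN/m, acting at H/3 = 3.267 m above the base.
Overturning moment M_o = P_a × H/3 = 245.5 × 3.267 = 801.8.
Resisting moment M_r = W × 3.5 = 1340.6 × 3.5 = 4692.
FS_overturning = M_r/M_o = 4692/801.8 = 5.852.

5.85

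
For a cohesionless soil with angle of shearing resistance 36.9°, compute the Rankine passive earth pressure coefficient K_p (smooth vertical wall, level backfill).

4.01

K_p = (1 + sin φ)/(1 − sin φ) = tan²(45° + 36.9°/2) = 4.005.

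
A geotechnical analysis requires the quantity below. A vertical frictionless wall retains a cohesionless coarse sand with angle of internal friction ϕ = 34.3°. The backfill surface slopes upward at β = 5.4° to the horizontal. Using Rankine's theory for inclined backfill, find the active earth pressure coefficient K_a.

K_a = cos β · (cos β − √(cos²β − cos²φ)) / (cos β + √(cos²β − cos²φ)).
cos β = 0.9956, cos φ = 0.8261, √(cos²β − cos²φ) = 0.5556.
K_a = 0.9956 × (0.9956 − 0.5556)/(0.9956 + 0.5556) = 0.2824.

0.282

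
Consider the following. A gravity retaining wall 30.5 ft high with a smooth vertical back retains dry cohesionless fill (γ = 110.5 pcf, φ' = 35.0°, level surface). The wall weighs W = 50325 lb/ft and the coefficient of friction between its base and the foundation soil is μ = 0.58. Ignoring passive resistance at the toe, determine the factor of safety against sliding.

K_a = tan²(45° − 35.0°/2) = 0.2710.
P_a = ½K_aγH² = 0.5×0.2710×110.5×30.5² = 13930 lb/ft, acting at H/3 = 10.17 ft above the base.
FS_sliding = μW / P_a = 0.58×50325 / 13930 = 2.096.

2.10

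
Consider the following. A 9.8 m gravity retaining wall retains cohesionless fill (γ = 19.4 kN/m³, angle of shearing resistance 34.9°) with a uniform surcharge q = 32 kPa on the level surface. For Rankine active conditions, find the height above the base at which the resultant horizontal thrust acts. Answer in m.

3.68 m

K_a = 0.2721.
Triangular part P₁ = ½K_aγH² = 253.5 at H/3 = 3.267 m; rectangular part P₂ = K_a q H = 85.35 at H/2 = 4.900 m.
ȳ = (P₁·3.267 + P₂·4.900)/(P₁+P₂) = 3.678 m.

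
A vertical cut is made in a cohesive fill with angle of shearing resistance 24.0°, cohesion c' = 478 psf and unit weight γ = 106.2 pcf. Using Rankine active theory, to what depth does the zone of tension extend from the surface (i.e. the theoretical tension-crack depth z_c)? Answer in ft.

K_a = tan²(45° − 24.0°/2) = 0.4217; √K_a = 0.6494.
The active pressure is zero where K_a γ z = 2c√K_a, so z_c = 2c/(γ√K_a) = 2×478/(106.2×0.6494) = 13.86 ft.

13.9 ft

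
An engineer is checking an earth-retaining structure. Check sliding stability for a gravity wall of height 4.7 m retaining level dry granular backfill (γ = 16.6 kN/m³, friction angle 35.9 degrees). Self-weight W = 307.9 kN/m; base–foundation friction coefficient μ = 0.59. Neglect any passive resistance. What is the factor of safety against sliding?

K_a = tan²(45° − 35.9°/2) = 0.2607.
P_a = ½K_aγH² = 0.5×0.2607×16.6×4.7² = 47.81 kN/m, acting at H/3 = 1.567 m above the base.
FS_sliding = μW / P_a = 0.59×307.9 / 47.81 = 3.800.

3.80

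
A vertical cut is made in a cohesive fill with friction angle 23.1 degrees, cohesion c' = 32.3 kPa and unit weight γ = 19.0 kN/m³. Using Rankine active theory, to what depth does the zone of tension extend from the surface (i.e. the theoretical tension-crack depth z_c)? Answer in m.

K_a = tan²(45° − 23.1°/2) = 0.4364; √K_a = 0.6606.
The active pressure is zero where K_a γ z = 2c√K_a, so z_c = 2c/(γ√K_a) = 2×32.3/(19.0×0.6606) = 5.147 m.

5.15 m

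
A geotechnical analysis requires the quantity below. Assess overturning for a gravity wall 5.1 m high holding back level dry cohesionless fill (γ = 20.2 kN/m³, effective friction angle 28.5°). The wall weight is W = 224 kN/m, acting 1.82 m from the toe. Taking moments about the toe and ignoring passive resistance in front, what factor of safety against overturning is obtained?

K_a = tan²(45° − 28.5°/2) = 0.3540.
P_a = ½K_aγH² = 0.5×0.3540×20.2×5.1² = 92.98 kN/m, acting at H/3 = 1.700 m above the base.
Overturning moment M_o = P_a × H/3 = 92.98 × 1.700 = 158.1.
Resisting moment M_r = W × 1.82 = 224 × 1.82 = 407.7.
FS_overturning = M_r/M_o = 407.7/158.1 = 2.579.

2.58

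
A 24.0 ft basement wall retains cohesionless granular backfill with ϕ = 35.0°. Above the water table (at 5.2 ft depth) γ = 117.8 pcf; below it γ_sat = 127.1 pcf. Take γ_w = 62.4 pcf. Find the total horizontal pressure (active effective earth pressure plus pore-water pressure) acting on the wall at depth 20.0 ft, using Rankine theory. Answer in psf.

K_a = (1 − sin φ)/(1 + sin φ) = 0.2710.
γ' = 127.1 − 62.4 = 64.70 pcf.
Effective vertical stress at 20.0 ft: σ'_v = 117.8×5.2 + 64.70×14.8 = 1570 psf.
σ'_h = K_a σ'_v = 0.2710 × 1570 = 425.5 psf; u = γ_w × 14.8 = 923.5 psf.
Total σ_h = 425.5 + 923.5 = 1349 psf.

1350 psf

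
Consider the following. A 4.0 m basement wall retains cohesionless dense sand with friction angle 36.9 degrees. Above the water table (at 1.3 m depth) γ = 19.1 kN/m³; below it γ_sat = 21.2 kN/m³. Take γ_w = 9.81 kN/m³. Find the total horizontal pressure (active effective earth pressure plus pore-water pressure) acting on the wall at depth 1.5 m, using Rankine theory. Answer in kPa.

K_a = (1 − sin φ)/(1 + sin φ) = 0.2497.
γ' = 21.2 − 9.81 = 11.39 kN/m³.
Effective vertical stress at 1.5 m: σ'_v = 19.1×1.3 + 11.39×0.200 = 27.11 kPa.
σ'_h = K_a σ'_v = 0.2497 × 27.11 = 6.768 kPa; u = γ_w × 0.200 = 1.962 kPa.
Total σ_h = 6.768 + 1.962 = 8.730 kPa.

8.73 kPa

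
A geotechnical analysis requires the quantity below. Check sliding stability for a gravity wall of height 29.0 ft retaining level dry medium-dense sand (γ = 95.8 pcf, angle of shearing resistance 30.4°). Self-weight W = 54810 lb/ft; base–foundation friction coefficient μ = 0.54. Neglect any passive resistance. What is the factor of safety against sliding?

K_a = tan²(45° − 30.4°/2) = 0.3280.
P_a = ½K_aγH² = 0.5×0.3280×95.8×29.0² = 13210 lb/ft, acting at H/3 = 9.667 ft above the base.
FS_sliding = μW / P_a = 0.54×54810 / 13210 = 2.240.

2.24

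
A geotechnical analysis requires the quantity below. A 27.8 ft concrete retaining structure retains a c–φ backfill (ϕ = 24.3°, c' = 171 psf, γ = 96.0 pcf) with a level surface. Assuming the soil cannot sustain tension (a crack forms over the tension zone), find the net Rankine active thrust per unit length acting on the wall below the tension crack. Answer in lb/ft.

9940 lb/ft

K_a = 0.4169; √K_a = 0.6457.
Tension-crack depth z_c = 2c/(γ√K_a) = 2×171/(96.0×0.6457) = 5.517 ft.
σ_a at base = K_a γ H − 2c√K_a = 0.4169×96.0×27.8 − 2×171×0.6457 = 891.8 psf.
P_a = ½ × 891.8 × (H − z_c) = 0.5×891.8×22.28 = 9936 lb/ft.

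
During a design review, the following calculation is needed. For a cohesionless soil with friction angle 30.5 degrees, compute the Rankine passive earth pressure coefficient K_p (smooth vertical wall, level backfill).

3.06

K_p = (1 + sin φ)/(1 − sin φ) = tan²(45° + 30.5°/2) = 3.061.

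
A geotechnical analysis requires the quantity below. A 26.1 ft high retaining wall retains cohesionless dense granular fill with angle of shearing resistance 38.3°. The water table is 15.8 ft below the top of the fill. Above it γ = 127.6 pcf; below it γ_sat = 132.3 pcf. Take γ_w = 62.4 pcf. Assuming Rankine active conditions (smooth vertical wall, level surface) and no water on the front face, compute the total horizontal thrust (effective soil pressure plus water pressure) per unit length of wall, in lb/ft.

12800 lb/ft

K_a = tan²(45° − φ/2) = 0.2347.
γ' = 132.3 − 62.4 = 69.90 pcf. Depth below WT = 10.3 ft.
σ'_h at WT = K_a γ d_w = 473.2 psf; at base = 473.2 + K_a γ' × 10.3 = 642.3 psf.
P₁ (0–15.8 ft) = ½×473.2×15.8 = 3739. P₂ (15.8–26.1 ft) = ½(473.2+642.3)×10.3 = 5745.
P_w = ½ γ_w h₂² = 0.5×62.4×10.3² = 3310. Total = 3739+5745+3310 = 12790 lb/ft.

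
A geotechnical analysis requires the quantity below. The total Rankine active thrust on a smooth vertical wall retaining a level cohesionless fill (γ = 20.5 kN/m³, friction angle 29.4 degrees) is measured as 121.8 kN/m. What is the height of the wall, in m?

K_a = 0.3415. P_a = ½ K_a γ H² ⇒ H = √(2P_a/(K_a γ)).
H = √(2×121.8/(0.3415×20.5)) = 5.899 m.

5.90 m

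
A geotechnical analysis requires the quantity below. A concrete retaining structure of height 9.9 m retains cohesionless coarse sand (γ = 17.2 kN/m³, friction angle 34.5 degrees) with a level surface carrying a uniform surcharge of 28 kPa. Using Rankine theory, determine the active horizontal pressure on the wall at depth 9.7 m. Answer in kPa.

K_a = (1 − sin φ)/(1 + sin φ) = 0.2768.
σ_v = γz + q = 17.2 × 9.7 + 28 = 194.8 kPa.
σ_h = K_a σ_v = 0.2768 × 194.8 = 53.93 kPa.

53.9 kPa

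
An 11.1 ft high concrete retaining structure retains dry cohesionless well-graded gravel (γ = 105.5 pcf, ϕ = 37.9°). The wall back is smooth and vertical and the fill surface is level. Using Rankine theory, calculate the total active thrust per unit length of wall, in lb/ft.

1550 lb/ft

K_a = tan²(45° − φ/2) = 0.2389.
P_a = ½ K_a γ H² = 0.5 × 0.2389 × 105.5 × 11.1² = 1553 lb/ft.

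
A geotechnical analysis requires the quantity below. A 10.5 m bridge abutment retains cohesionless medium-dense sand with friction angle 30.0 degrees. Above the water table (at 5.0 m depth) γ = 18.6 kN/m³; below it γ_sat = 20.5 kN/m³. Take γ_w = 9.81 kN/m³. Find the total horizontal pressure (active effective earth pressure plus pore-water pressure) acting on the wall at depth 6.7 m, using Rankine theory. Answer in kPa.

53.7 kPa

K_a = (1 − sin φ)/(1 + sin φ) = 0.3333.
γ' = 20.5 − 9.81 = 10.69 kN/m³.
Effective vertical stress at 6.7 m: σ'_v = 18.6×5.0 + 10.69×1.70 = 111.2 kPa.
σ'_h = K_a σ'_v = 0.3333 × 111.2 = 37.06 kPa; u = γ_w × 1.70 = 16.68 kPa.
Total σ_h = 37.06 + 16.68 = 53.73 kPa.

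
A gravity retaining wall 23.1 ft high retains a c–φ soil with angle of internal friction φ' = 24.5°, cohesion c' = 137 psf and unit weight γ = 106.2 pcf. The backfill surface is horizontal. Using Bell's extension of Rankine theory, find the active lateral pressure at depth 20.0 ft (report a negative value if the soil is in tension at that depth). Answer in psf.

703 psf

K_a = (1 − sin φ)/(1 + sin φ) = 0.4137.
σ_a = K_a γ z − 2c√K_a = 0.4137×106.2×20.0 − 2×137×0.6432 = 702.5 psf.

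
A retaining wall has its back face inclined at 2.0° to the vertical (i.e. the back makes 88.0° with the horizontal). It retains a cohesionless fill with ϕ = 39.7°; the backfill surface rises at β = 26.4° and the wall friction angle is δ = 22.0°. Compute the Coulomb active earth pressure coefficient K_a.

K_a = sin²(α+φ) / [sin²α · sin(α−δ) · (1 + √{sin(φ+δ)sin(φ−β) / (sin(α−δ)sin(α+β))})²].
With α = 88.0°, φ = 39.7°, δ = 22.0°, β = 26.4°: K_a = 0.3076.

0.308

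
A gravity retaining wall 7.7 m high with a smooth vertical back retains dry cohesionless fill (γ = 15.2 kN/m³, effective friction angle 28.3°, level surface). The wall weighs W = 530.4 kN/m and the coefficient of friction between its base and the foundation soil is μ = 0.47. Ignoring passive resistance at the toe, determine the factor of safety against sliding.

1.55

K_a = tan²(45° − 28.3°/2) = 0.3568.
P_a = ½K_aγH² = 0.5×0.3568×15.2×7.7² = 160.8 kN/m, acting at H/3 = 2.567 m above the base.
FS_sliding = μW / P_a = 0.47×530.4 / 160.8 = 1.551.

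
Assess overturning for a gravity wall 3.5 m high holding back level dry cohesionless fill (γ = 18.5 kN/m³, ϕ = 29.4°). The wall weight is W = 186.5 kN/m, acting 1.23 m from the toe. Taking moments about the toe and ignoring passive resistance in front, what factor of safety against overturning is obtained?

5.08

K_a = tan²(45° − 29.4°/2) = 0.3415.
P_a = ½K_aγH² = 0.5×0.3415×18.5×3.5² = 38.69 kN/m, acting at H/3 = 1.167 m above the base.
Overturning moment M_o = P_a × H/3 = 38.69 × 1.167 = 45.14.
Resisting moment M_r = W × 1.23 = 186.5 × 1.23 = 229.4.
FS_overturning = M_r/M_o = 229.4/45.14 = 5.082.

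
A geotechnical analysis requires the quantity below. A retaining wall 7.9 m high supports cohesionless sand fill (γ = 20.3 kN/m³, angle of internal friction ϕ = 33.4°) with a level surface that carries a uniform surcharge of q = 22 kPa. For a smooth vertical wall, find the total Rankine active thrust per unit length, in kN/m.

234 kN/m

K_a = tan²(45° − φ/2) = 0.2899.
Soil triangle: ½ K_a γ H² = 0.5×0.2899×20.3×7.9² = 183.7 kN/m.
Surcharge rectangle: K_a q H = 0.2899×22×7.9 = 50.39 kN/m.
Total = 183.7 + 50.39 = 234.0 kN/m.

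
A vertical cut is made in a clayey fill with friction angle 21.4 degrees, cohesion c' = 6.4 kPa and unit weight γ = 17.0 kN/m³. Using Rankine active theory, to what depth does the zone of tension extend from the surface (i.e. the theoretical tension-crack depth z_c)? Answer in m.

1.10 m

K_a = tan²(45° − 21.4°/2) = 0.4653; √K_a = 0.6822.
The active pressure is zero where K_a γ z = 2c√K_a, so z_c = 2c/(γ√K_a) = 2×6.4/(17.0×0.6822) = 1.104 m.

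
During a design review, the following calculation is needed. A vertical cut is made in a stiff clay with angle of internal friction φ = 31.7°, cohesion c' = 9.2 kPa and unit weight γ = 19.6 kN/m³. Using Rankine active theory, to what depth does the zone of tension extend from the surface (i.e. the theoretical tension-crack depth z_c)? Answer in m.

1.68 m

K_a = tan²(45° − 31.7°/2) = 0.3111; √K_a = 0.5577.
The active pressure is zero where K_a γ z = 2c√K_a, so z_c = 2c/(γ√K_a) = 2×9.2/(19.6×0.5577) = 1.683 m.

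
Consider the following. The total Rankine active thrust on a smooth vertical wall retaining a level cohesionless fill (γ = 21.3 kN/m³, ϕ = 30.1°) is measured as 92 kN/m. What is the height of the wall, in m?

5.10 m

K_a = 0.3320. P_a = ½ K_a γ H² ⇒ H = √(2P_a/(K_a γ)).
H = √(2×92/(0.3320×21.3)) = 5.101 m.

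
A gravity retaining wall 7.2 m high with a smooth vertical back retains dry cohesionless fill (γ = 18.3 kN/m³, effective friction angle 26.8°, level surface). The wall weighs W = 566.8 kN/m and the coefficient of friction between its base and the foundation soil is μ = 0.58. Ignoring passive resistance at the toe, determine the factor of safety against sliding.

K_a = tan²(45° − 26.8°/2) = 0.3785.
P_a = ½K_aγH² = 0.5×0.3785×18.3×7.2² = 179.5 kN/m, acting at H/3 = 2.400 m above the base.
FS_sliding = μW / P_a = 0.58×566.8 / 179.5 = 1.831.

1.83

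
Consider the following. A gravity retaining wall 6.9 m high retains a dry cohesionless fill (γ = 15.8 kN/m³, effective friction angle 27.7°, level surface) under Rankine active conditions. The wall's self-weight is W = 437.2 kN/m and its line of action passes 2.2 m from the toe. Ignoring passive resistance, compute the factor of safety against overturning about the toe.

3.04

K_a = tan²(45° − 27.7°/2) = 0.3653.
P_a = ½K_aγH² = 0.5×0.3653×15.8×6.9² = 137.4 kN/m, acting at H/3 = 2.300 m above the base.
Overturning moment M_o = P_a × H/3 = 137.4 × 2.300 = 316.0.
Resisting moment M_r = W × 2.2 = 437.2 × 2.2 = 961.8.
FS_overturning = M_r/M_o = 961.8/316.0 = 3.043.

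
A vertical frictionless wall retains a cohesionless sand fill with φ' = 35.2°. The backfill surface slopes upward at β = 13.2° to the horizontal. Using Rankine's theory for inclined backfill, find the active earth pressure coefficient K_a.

0.288

K_a = cos β · (cos β − √(cos²β − cos²φ)) / (cos β + √(cos²β − cos²φ)).
cos β = 0.9736, cos φ = 0.8171, √(cos²β − cos²φ) = 0.5293.
K_a = 0.9736 × (0.9736 − 0.5293)/(0.9736 + 0.5293) = 0.2878.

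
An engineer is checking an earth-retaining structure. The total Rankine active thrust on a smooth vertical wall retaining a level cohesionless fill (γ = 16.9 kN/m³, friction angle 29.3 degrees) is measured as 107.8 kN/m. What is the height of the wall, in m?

K_a = 0.3428. P_a = ½ K_a γ H² ⇒ H = √(2P_a/(K_a γ)).
H = √(2×107.8/(0.3428×16.9)) = 6.100 m.

6.10 m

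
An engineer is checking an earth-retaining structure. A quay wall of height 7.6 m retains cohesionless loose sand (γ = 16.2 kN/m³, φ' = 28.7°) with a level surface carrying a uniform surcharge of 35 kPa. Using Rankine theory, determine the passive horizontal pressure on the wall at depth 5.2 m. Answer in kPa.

340 kPa

K_p = (1 + sin φ)/(1 − sin φ) = 2.848.
σ_v = γz + q = 16.2 × 5.2 + 35 = 119.2 kPa.
σ_h = K_p σ_v = 2.848 × 119.2 = 339.6 kPa.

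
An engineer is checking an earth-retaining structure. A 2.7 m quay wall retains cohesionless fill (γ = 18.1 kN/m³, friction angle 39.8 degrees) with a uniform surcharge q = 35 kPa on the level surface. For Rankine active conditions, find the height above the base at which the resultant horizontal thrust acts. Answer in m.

K_a = 0.2194.
Triangular part P₁ = ½K_aγH² = 14.48 at H/3 = 0.9000 m; rectangular part P₂ = K_a q H = 20.74 at H/2 = 1.350 m.
ȳ = (P₁·0.9000 + P₂·1.350)/(P₁+P₂) = 1.165 m.

1.16 m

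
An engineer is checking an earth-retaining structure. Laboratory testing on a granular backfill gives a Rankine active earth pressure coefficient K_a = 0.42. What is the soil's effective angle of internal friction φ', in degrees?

K_a = tan²(45° − φ/2) ⇒ 45° − φ/2 = arctan(√0.42) = 32.95°.
φ = 2(45° − 32.95°) = 24.11°.

24.1°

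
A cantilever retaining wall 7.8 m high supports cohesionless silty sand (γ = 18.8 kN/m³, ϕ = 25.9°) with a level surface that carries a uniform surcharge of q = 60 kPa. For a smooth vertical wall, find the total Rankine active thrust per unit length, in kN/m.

408 kN/m

K_a = tan²(45° − φ/2) = 0.3920.
Soil triangle: ½ K_a γ H² = 0.5×0.3920×18.8×7.8² = 224.2 kN/m.
Surcharge rectangle: K_a q H = 0.3920×60×7.8 = 183.4 kN/m.
Total = 224.2 + 183.4 = 407.6 kN/m.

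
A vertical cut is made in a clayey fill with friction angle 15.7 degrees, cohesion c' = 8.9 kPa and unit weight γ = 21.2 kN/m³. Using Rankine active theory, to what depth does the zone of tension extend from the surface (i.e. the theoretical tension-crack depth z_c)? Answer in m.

K_a = tan²(45° − 15.7°/2) = 0.5741; √K_a = 0.7577.
The active pressure is zero where K_a γ z = 2c√K_a, so z_c = 2c/(γ√K_a) = 2×8.9/(21.2×0.7577) = 1.108 m.

1.11 m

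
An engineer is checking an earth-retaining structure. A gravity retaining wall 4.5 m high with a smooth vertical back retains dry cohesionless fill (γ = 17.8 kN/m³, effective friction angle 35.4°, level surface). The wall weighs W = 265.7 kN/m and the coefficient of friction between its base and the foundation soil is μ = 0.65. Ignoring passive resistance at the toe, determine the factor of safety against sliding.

3.60

K_a = tan²(45° − 35.4°/2) = 0.2664.
P_a = ½K_aγH² = 0.5×0.2664×17.8×4.5² = 48.01 kN/m, acting at H/3 = 1.500 m above the base.
FS_sliding = μW / P_a = 0.65×265.7 / 48.01 = 3.597.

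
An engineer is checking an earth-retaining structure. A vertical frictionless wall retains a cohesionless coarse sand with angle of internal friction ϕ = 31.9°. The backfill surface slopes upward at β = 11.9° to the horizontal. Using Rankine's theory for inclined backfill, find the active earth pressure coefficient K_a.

K_a = cos β · (cos β − √(cos²β − cos²φ)) / (cos β + √(cos²β − cos²φ)).
cos β = 0.9785, cos φ = 0.8490, √(cos²β − cos²φ) = 0.4865.
K_a = 0.9785 × (0.9785 − 0.4865)/(0.9785 + 0.4865) = 0.3286.

0.329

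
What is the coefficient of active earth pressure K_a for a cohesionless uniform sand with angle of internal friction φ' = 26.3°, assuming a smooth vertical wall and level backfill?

0.386

K_a = (1 − sin φ)/(1 + sin φ) = (1 − sin 26.3°)/(1 + sin 26.3°) = 0.3859.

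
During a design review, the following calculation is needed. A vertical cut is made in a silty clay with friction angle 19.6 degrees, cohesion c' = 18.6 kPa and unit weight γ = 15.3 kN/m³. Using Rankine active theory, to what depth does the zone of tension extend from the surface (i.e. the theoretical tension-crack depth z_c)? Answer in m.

K_a = tan²(45° − 19.6°/2) = 0.4976; √K_a = 0.7054.
The active pressure is zero where K_a γ z = 2c√K_a, so z_c = 2c/(γ√K_a) = 2×18.6/(15.3×0.7054) = 3.447 m.

3.45 m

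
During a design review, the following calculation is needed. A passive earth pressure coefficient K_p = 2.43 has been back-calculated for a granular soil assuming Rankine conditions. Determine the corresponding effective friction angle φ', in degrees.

K_p = (1+sin φ)/(1−sin φ) ⇒ sin φ = (K_p − 1)/(K_p + 1) = 0.4169.
φ = arcsin(0.4169) = 24.64°.

24.6°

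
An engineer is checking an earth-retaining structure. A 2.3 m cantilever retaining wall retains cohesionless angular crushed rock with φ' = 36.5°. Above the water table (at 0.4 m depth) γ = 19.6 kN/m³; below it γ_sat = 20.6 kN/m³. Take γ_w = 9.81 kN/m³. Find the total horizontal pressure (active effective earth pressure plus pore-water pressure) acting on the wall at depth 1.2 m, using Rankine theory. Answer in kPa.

K_a = (1 − sin φ)/(1 + sin φ) = 0.2541.
γ' = 20.6 − 9.81 = 10.79 kN/m³.
Effective vertical stress at 1.2 m: σ'_v = 19.6×0.4 + 10.79×0.800 = 16.47 kPa.
σ'_h = K_a σ'_v = 0.2541 × 16.47 = 4.185 kPa; u = γ_w × 0.800 = 7.848 kPa.
Total σ_h = 4.185 + 7.848 = 12.03 kPa.

12.0 kPa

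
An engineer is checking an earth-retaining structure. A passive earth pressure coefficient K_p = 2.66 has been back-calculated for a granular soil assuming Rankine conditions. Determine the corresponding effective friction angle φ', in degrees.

27.0°

K_p = (1+sin φ)/(1−sin φ) ⇒ sin φ = (K_p − 1)/(K_p + 1) = 0.4536.
φ = arcsin(0.4536) = 26.97°.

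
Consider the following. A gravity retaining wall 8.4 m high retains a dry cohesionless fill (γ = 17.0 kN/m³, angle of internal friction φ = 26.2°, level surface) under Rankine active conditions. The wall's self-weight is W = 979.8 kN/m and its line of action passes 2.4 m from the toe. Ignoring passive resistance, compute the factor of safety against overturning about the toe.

K_a = tan²(45° − 26.2°/2) = 0.3874.
P_a = ½K_aγH² = 0.5×0.3874×17.0×8.4² = 232.4 kN/m, acting at H/3 = 2.800 m above the base.
Overturning moment M_o = P_a × H/3 = 232.4 × 2.800 = 650.6.
Resisting moment M_r = W × 2.4 = 979.8 × 2.4 = 2352.
FS_overturning = M_r/M_o = 2352/650.6 = 3.614.

3.61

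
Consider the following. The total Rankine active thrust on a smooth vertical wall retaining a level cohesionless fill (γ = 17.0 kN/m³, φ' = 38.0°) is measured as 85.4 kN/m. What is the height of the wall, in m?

K_a = 0.2379. P_a = ½ K_a γ H² ⇒ H = √(2P_a/(K_a γ)).
H = √(2×85.4/(0.2379×17.0)) = 6.499 m.

6.50 m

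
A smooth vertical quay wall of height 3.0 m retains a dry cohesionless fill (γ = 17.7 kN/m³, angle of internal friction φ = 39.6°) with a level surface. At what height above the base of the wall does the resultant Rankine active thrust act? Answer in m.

1.00 m

K_a = 0.2214.
The pressure distribution is triangular, so the resultant acts at H/3 above the base = 3.0/3 = 1.000 m.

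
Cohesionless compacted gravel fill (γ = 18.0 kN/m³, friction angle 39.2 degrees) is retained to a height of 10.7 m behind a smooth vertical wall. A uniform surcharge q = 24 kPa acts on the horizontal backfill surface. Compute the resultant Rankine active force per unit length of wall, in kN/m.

290 kN/m

K_a = tan²(45° − φ/2) = 0.2255.
Soil triangle: ½ K_a γ H² = 0.5×0.2255×18.0×10.7² = 232.3 kN/m.
Surcharge rectangle: K_a q H = 0.2255×24×10.7 = 57.90 kN/m.
Total = 232.3 + 57.90 = 290.2 kN/m.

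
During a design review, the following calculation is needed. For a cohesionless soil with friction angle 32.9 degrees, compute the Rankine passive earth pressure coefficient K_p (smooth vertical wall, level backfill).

K_p = (1 + sin φ)/(1 − sin φ) = tan²(45° + 32.9°/2) = 3.378.

3.38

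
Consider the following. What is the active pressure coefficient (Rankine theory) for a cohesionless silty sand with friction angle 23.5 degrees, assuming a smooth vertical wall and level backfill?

0.430

K_a = (1 − sin φ)/(1 + sin φ) = (1 − sin 23.5°)/(1 + sin 23.5°) = 0.4298.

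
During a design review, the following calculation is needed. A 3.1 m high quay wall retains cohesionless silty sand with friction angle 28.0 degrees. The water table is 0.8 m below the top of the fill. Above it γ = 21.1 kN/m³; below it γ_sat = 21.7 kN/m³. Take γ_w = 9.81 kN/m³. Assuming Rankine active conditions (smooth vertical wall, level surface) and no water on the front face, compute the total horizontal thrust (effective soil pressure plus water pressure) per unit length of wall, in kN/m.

K_a = tan²(45° − φ/2) = 0.3610.
γ' = 21.7 − 9.81 = 11.89 kN/m³. Depth below WT = 2.3 m.
σ'_h at WT = K_a γ d_w = 6.094 kPa; at base = 6.094 + K_a γ' × 2.3 = 15.97 kPa.
P₁ (0–0.8 m) = ½×6.094×0.8 = 2.438. P₂ (0.8–3.1 m) = ½(6.094+15.97)×2.3 = 25.37.
P_w = ½ γ_w h₂² = 0.5×9.81×2.3² = 25.95. Total = 2.438+25.37+25.95 = 53.76 kN/m.

53.8 kN/m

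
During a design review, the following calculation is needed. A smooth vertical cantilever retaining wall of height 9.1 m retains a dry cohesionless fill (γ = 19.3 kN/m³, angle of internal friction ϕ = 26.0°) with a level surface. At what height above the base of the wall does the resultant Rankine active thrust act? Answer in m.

3.03 m

K_a = 0.3905.
The pressure distribution is triangular, so the resultant acts at H/3 above the base = 9.1/3 = 3.033 m.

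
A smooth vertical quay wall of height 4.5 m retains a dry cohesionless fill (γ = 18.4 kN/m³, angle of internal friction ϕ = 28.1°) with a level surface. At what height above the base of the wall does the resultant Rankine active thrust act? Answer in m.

1.50 m

K_a = 0.3596.
The pressure distribution is triangular, so the resultant acts at H/3 above the base = 4.5/3 = 1.500 m.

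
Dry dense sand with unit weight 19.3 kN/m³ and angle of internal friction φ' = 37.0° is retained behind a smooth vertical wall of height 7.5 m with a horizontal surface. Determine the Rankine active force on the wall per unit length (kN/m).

K_a = tan²(45° − φ/2) = 0.2486.
P_a = ½ K_a γ H² = 0.5 × 0.2486 × 19.3 × 7.5² = 134.9 kN/m.

135 kN/m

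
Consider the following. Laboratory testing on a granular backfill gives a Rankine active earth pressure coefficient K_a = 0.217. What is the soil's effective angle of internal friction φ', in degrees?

K_a = tan²(45° − φ/2) ⇒ 45° − φ/2 = arctan(√0.217) = 24.98°.
φ = 2(45° − 24.98°) = 40.04°.

40.0°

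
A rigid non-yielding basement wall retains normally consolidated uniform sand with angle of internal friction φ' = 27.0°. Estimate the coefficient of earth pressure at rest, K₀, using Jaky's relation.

0.546

K₀ = 1 − sin φ' = 1 − sin 27.0° = 0.5460.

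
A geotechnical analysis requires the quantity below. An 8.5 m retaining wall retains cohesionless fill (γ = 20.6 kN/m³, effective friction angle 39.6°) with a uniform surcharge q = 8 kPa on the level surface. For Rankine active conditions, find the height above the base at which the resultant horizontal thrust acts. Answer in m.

2.95 m

K_a = 0.2214.
Triangular part P₁ = ½K_aγH² = 164.8 at H/3 = 2.833 m; rectangular part P₂ = K_a q H = 15.06 at H/2 = 4.250 m.
ȳ = (P₁·2.833 + P₂·4.250)/(P₁+P₂) = 2.952 m.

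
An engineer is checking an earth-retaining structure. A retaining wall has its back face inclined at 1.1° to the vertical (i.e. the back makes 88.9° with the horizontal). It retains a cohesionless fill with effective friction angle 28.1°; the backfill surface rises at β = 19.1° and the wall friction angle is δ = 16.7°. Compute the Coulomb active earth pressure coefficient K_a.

K_a = sin²(α+φ) / [sin²α · sin(α−δ) · (1 + √{sin(φ+δ)sin(φ−β) / (sin(α−δ)sin(α+β))})²].
With α = 88.9°, φ = 28.1°, δ = 16.7°, β = 19.1°: K_a = 0.4584.

0.458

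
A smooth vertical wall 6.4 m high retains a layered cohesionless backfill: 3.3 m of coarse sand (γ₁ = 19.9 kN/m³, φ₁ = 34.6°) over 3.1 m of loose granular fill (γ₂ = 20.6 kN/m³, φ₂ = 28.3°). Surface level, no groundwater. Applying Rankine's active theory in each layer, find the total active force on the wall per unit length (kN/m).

K_a1 = tan²(45°−34.6°/2) = 0.2756; K_a2 = tan²(45°−28.3°/2) = 0.3568.
Layer 1: σ at base = K_a1 γ₁ h₁ = 18.10 kPa; P₁ = ½×18.10×3.3 = 29.87.
Layer 2: σ_v at top = γ₁h₁ = 65.67; σ_h top = K_a2×65.67 = 23.43; σ_h base = K_a2×(65.67+20.6×3.1) = 46.21.
P₂ = ½(23.43+46.21)×3.1 = 107.9. Total P_a = 29.87+107.9 = 137.8 kN/m.

138 kN/m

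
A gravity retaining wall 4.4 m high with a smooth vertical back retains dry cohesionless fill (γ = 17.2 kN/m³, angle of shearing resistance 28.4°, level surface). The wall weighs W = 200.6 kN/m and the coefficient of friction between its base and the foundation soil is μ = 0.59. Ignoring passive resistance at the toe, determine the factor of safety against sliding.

K_a = tan²(45° − 28.4°/2) = 0.3554.
P_a = ½K_aγH² = 0.5×0.3554×17.2×4.4² = 59.17 kN/m, acting at H/3 = 1.467 m above the base.
FS_sliding = μW / P_a = 0.59×200.6 / 59.17 = 2.000.

2.00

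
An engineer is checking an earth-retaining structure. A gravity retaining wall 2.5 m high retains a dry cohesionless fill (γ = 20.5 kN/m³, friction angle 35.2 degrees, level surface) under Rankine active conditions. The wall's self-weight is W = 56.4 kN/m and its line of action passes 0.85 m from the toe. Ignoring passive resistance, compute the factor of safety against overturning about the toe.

3.34

K_a = tan²(45° − 35.2°/2) = 0.2687.
P_a = ½K_aγH² = 0.5×0.2687×20.5×2.5² = 17.21 kN/m, acting at H/3 = 0.8333 m above the base.
Overturning moment M_o = P_a × H/3 = 17.21 × 0.8333 = 14.34.
Resisting moment M_r = W × 0.85 = 56.4 × 0.85 = 47.94.
FS_overturning = M_r/M_o = 47.94/14.34 = 3.342.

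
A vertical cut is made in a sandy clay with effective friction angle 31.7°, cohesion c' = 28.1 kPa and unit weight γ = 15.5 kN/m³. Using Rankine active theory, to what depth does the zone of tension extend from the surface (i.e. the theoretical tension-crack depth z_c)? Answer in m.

6.50 m

K_a = tan²(45° − 31.7°/2) = 0.3111; √K_a = 0.5577.
The active pressure is zero where K_a γ z = 2c√K_a, so z_c = 2c/(γ√K_a) = 2×28.1/(15.5×0.5577) = 6.501 m.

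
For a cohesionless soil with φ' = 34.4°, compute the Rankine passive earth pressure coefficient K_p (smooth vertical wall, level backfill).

K_p = (1 + sin φ)/(1 − sin φ) = tan²(45° + 34.4°/2) = 3.597.

3.60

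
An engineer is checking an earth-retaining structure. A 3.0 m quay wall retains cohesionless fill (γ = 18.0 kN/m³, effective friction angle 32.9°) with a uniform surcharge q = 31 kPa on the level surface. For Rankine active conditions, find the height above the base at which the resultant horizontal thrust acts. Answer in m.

1.27 m

K_a = 0.2960.
Triangular part P₁ = ½K_aγH² = 23.98 at H/3 = 1.000 m; rectangular part P₂ = K_a q H = 27.53 at H/2 = 1.500 m.
ȳ = (P₁·1.000 + P₂·1.500)/(P₁+P₂) = 1.267 m.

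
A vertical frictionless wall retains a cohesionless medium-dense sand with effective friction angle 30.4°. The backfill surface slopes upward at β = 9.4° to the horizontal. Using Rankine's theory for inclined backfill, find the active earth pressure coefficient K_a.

0.342

K_a = cos β · (cos β − √(cos²β − cos²φ)) / (cos β + √(cos²β − cos²φ)).
cos β = 0.9866, cos φ = 0.8625, √(cos²β − cos²φ) = 0.4790.
K_a = 0.9866 × (0.9866 − 0.4790)/(0.9866 + 0.4790) = 0.3417.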